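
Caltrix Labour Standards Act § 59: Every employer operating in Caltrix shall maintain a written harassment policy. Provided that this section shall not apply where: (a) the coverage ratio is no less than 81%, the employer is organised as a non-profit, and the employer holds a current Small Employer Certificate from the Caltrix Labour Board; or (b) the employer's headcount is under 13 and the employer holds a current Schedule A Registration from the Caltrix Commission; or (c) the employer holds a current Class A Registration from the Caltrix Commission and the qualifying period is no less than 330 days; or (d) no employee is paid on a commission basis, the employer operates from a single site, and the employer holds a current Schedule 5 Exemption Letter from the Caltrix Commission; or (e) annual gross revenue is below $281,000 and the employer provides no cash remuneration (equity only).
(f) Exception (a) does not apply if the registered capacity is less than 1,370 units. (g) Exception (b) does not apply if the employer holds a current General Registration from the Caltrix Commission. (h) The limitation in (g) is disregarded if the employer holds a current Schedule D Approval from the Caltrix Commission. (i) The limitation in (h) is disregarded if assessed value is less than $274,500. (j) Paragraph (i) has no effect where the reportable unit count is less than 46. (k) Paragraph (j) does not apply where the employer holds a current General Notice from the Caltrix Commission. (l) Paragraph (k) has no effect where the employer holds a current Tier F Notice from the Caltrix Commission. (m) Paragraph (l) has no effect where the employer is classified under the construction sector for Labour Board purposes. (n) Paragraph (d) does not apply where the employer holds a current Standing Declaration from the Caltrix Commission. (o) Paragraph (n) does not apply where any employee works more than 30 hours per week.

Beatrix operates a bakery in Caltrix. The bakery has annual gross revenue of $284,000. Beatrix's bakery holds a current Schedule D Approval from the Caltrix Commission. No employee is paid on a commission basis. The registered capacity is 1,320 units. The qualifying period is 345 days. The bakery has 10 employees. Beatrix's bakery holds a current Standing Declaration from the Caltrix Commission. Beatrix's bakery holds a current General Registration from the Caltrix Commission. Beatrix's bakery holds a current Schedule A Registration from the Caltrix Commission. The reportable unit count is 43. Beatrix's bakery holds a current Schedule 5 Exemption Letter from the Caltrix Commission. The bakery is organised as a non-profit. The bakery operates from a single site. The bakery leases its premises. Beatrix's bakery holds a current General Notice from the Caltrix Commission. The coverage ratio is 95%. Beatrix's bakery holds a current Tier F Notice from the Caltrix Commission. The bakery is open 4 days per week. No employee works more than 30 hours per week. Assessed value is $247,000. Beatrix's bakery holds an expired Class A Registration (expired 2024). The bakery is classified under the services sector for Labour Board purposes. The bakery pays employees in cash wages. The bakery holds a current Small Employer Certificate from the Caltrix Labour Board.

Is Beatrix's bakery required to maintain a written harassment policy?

No — exception (b) applies; Beatrix's bakery is not required to maintain a written harassment policy.

All of (a)'s requirements are met (the coverage ratio is 95%, meeting the 81% threshold; the employer is a non-profit; a current Small Employer Certificate is held). However, paragraph (f) must be considered: (f) applies — the registered capacity is 1,320 units, less than the 1,370 units limit. So (a) is unavailable.
All of (b)'s requirements are met (the employer's headcount is 10, under the 13 limit; a current Schedule A Registration is held). As to paragraphs (g)–(m): (g) is engaged (a current General Registration is held), but is displaced by (h): (h) is triggered — a current Schedule D Approval is held. (i) operates (assessed value is $247,000, less than the $274,500 limit), but is set aside by (j): (j) is engaged — the reportable unit count is 43, less than the 46 limit. (k) would limit (j) — a current General Notice is held — but (l) sets (k) aside: (l) is engaged — a current Tier F Notice is held. (m) does not operate here (the bakery is classified under the services sector), so (l) stands. Exception (b) stands.
Exception (c) fails — there is no Class A Registration in force.
All of (d)'s requirements are met (no employee is paid on commission; the employer operates from a single site; a current Schedule 5 Exemption Letter is held). But: (n) is triggered — a current Standing Declaration is held. (o) is inapplicable (no employee exceeds 30 hours/week), so (n) stands. So (d) is unavailable.
Exception (e) requires that annual gross revenue is below $281,000; but annual gross revenue is $284,000, not below $281,000, so (e) is unavailable.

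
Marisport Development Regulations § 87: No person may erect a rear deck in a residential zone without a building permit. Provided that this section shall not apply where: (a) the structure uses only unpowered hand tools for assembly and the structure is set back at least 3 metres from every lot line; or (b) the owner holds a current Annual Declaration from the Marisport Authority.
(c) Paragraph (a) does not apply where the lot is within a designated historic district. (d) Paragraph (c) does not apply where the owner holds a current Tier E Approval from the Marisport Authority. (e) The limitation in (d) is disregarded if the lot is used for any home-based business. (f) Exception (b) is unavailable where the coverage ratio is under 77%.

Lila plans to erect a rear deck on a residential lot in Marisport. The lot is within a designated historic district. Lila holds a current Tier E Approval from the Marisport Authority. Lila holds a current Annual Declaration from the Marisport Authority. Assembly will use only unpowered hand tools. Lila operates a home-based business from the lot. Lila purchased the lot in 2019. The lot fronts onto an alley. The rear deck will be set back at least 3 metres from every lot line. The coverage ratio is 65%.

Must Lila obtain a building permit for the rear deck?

Exception (a): assembly uses only hand tools; the setback is at least 3 m on every side — every condition holds. Turning to paragraphs (c)–(e): (c) operates against (a): the lot is in a historic district. (d) is engaged (a current Tier E Approval is held), but yields to (e): (e) is triggered — a home-based business operates on the lot. (a) is therefore removed.
Exception (b): a current Annual Declaration is held — every condition holds. But: (f) applies — the coverage ratio is 65%, under the 77% limit. Exception (b) does not apply.
Every exception is unavailable, so the rule governs.

Yes — Lila must obtain a building permit.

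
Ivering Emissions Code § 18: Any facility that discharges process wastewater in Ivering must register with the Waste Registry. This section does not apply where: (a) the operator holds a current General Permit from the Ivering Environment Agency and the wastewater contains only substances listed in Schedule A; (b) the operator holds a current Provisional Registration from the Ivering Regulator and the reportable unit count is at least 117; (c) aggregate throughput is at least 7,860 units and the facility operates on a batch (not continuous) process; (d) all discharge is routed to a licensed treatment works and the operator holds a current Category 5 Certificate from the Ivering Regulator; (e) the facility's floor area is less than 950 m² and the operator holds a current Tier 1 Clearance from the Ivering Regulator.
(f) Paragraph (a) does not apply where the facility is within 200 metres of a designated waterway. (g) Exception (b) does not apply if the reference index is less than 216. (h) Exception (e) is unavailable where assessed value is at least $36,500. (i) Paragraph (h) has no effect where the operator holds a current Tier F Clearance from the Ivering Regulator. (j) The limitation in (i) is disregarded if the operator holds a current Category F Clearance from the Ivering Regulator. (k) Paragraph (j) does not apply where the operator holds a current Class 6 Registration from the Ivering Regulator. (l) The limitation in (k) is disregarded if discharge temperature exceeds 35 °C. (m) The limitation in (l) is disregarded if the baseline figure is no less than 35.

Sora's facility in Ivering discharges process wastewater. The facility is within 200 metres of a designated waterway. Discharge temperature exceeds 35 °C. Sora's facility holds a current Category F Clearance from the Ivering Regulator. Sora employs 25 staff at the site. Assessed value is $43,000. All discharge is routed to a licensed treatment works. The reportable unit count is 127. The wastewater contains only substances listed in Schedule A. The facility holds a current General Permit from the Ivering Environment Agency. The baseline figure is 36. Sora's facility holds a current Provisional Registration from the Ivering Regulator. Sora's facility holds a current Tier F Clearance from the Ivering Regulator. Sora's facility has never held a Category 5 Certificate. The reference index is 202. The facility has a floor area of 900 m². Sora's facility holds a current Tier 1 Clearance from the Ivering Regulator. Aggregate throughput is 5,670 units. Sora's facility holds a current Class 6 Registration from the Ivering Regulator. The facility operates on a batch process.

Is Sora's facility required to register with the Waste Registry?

Exception (a) is satisfied on its face — a current General Permit is held; the wastewater is Schedule-A-only. However, paragraph (f) must be considered: (f) is engaged — the facility is within 200 m of a designated waterway. Exception (a) does not apply.
Exception (b) is satisfied on its face — a current Provisional Registration is held; the reportable unit count is 127, meeting the 117 threshold. But applying paragraph (g): (g) is triggered — the reference index is 202, less than the 216 limit. (b) is therefore removed.
Exception (c) does not apply: aggregate throughput is 5,670 units, short of 7,860 units.
Exception (d) requires that the operator holds a current Category 5 Certificate from the Ivering Regulator; but there is no Category 5 Certificate in force, so (d) is unavailable.
Exception (e)'s conditions are all satisfied: the facility's floor area is 900 m², less than the 950 m² limit; a current Tier 1 Clearance is held. Under paragraphs (h)–(m): (h) would limit (e) — assessed value is $43,000, meeting the $36,500 threshold — but (i) sets (h) aside: (i) operates against (h): a current Tier F Clearance is held. (j) would limit (i) — a current Category F Clearance is held — but (k) sets (j) aside: (k) operates against (j): a current Class 6 Registration is held. (l) is engaged (discharge temperature exceeds 35 °C), but yields to (m): (m) operates — the baseline figure is 36, meeting the 35 threshold. Exception (e) stands.

No — exception (e) applies; Sora's facility is not required to register with the Waste Registry.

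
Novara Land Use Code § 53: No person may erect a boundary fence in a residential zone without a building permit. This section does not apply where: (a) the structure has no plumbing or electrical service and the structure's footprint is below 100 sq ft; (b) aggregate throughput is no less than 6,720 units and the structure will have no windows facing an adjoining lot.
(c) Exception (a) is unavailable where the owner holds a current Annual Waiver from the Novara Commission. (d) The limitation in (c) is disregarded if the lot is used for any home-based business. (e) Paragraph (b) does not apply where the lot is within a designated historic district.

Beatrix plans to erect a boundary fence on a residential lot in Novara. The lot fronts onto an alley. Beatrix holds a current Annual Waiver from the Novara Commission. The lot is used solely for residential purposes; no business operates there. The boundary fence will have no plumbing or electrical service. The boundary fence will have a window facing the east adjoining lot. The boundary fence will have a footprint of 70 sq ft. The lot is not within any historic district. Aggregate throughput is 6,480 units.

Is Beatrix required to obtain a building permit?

Yes — Beatrix must obtain a building permit.

Exception (a): there is no plumbing or electrical service; the structure's footprint is 70 sq ft, below the 100 sq ft limit — every condition holds. But: (c) is engaged — a current Annual Waiver is held. (d) is not triggered (the lot is solely residential), so (c) stands. So (a) is unavailable.
Exception (b) fails — aggregate throughput is 6,480 units, short of 6,720 units.
No exception applies. The general rule governs.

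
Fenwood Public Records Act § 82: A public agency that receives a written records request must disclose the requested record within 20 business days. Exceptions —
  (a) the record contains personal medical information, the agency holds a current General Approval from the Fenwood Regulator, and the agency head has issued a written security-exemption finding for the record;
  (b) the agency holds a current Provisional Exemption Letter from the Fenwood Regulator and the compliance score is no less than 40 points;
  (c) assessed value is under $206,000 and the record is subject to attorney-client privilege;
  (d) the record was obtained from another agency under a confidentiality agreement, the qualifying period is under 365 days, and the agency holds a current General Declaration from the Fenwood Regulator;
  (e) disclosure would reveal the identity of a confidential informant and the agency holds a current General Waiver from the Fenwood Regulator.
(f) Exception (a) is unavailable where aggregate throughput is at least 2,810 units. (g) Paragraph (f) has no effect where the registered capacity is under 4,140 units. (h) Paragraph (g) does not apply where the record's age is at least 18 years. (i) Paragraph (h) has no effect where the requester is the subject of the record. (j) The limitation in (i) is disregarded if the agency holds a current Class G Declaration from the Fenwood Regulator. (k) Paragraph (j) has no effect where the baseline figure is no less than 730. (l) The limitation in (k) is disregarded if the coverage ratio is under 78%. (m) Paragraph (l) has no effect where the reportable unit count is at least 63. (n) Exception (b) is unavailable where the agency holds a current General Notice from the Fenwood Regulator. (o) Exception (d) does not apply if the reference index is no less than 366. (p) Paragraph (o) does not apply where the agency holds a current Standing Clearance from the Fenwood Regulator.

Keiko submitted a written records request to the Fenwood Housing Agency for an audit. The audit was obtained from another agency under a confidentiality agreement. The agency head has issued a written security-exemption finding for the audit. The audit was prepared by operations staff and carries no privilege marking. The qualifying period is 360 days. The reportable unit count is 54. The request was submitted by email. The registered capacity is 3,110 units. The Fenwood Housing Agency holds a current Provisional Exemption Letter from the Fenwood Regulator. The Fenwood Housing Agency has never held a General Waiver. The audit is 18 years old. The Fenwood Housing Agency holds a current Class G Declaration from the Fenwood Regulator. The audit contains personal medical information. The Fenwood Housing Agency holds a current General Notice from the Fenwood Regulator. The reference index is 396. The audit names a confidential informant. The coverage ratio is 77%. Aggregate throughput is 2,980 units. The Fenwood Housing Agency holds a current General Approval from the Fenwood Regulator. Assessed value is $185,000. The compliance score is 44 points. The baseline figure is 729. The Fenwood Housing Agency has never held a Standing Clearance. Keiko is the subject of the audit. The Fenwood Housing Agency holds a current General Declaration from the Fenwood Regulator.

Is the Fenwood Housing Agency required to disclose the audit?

Yes — the Fenwood Housing Agency must disclose the audit.

Exception (a)'s conditions are all satisfied: the audit contains personal medical information; a current General Approval is held; a written security-exemption finding has been issued. But: (f) operates against (a): aggregate throughput is 2,980 units, meeting the 2,810 units threshold. (g) would limit (f) — the registered capacity is 3,110 units, under the 4,140 units limit — but (h) sets (g) aside: (h) is triggered — the record's age is 18 years, meeting the 18 years threshold. (i) would limit (h) — Keiko is the subject of the audit — but (j) sets (i) aside: (j) is engaged — a current Class G Declaration is held. (k), which would lift (j), does not operate here — the baseline figure is 729, short of 730. Exception (a) does not apply.
Exception (b): a current Provisional Exemption Letter is held; the compliance score is 44 points, meeting the 40 points threshold — every condition holds. But applying paragraph (n): (n) is engaged — a current General Notice is held. (b) is therefore removed.
Exception (c) requires that the record is subject to attorney-client privilege; but the audit carries no privilege marking, so (c) is unavailable.
Exception (d): the audit was obtained under a confidentiality agreement; the qualifying period is 360 days, under the 365 days limit; a current General Declaration is held — every condition holds. But applying paragraphs (o)–(p): (o) operates against (d): the reference index is 396, meeting the 366 threshold. (p), which would lift (o), is not triggered — no current Standing Clearance is held. So (d) is unavailable.
Exception (e) requires that the agency holds a current General Waiver from the Fenwood Regulator; but there is no General Waiver in force, so (e) is unavailable.
No exception displaces § 82.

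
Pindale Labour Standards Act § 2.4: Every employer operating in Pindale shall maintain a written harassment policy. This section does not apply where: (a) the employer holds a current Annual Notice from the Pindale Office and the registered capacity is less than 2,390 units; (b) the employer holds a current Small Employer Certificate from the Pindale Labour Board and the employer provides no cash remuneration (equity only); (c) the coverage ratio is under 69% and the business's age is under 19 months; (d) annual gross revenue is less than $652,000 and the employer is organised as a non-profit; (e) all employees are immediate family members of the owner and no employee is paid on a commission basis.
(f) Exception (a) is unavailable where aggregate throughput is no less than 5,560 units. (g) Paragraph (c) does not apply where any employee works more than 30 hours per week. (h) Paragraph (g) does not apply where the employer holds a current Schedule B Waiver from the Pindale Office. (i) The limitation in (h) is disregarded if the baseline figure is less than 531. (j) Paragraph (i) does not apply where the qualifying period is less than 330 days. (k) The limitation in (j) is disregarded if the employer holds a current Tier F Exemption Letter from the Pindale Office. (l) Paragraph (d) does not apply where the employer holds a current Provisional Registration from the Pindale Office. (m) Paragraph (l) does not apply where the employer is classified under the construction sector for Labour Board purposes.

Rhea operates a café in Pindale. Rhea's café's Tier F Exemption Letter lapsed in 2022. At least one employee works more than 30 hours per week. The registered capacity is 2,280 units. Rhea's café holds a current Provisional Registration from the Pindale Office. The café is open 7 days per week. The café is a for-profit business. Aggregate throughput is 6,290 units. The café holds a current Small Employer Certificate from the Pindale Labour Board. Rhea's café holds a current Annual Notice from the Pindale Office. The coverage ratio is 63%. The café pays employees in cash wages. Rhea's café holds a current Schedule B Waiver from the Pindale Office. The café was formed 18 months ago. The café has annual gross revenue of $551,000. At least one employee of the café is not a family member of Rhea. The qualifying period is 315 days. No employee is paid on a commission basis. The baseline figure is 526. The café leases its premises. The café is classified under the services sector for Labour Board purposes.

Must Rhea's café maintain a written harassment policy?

Exception (a): a current Annual Notice is held; the registered capacity is 2,280 units, less than the 2,390 units limit — every condition holds. However, paragraph (f) must be considered: (f) operates against (a): aggregate throughput is 6,290 units, meeting the 5,560 units threshold. Exception (a) does not apply.
Exception (b) requires that the employer provides no cash remuneration (equity only); but employees are paid cash wages, so (b) is unavailable.
Exception (c)'s conditions are all satisfied: the coverage ratio is 63%, under the 69% limit; the business's age is 18 months, under the 19 months limit. Applying paragraphs (g)–(k): (g) is triggered (at least one employee exceeds 30 hours/week), but is overridden by (h): (h) is engaged — a current Schedule B Waiver is held. (i) applies (the baseline figure is 526, less than the 531 limit), but is overridden by (j): (j) operates against (i): the qualifying period is 315 days, less than the 330 days limit. (k), which would lift (j), is not triggered — no current Tier F Exemption Letter is held. So (c) applies.
Exception (d) does not apply: the employer is for-profit.
Exception (e) does not apply: at least one employee is not a family member.

No — exception (c) applies; Rhea's café is not required to maintain a written harassment policy.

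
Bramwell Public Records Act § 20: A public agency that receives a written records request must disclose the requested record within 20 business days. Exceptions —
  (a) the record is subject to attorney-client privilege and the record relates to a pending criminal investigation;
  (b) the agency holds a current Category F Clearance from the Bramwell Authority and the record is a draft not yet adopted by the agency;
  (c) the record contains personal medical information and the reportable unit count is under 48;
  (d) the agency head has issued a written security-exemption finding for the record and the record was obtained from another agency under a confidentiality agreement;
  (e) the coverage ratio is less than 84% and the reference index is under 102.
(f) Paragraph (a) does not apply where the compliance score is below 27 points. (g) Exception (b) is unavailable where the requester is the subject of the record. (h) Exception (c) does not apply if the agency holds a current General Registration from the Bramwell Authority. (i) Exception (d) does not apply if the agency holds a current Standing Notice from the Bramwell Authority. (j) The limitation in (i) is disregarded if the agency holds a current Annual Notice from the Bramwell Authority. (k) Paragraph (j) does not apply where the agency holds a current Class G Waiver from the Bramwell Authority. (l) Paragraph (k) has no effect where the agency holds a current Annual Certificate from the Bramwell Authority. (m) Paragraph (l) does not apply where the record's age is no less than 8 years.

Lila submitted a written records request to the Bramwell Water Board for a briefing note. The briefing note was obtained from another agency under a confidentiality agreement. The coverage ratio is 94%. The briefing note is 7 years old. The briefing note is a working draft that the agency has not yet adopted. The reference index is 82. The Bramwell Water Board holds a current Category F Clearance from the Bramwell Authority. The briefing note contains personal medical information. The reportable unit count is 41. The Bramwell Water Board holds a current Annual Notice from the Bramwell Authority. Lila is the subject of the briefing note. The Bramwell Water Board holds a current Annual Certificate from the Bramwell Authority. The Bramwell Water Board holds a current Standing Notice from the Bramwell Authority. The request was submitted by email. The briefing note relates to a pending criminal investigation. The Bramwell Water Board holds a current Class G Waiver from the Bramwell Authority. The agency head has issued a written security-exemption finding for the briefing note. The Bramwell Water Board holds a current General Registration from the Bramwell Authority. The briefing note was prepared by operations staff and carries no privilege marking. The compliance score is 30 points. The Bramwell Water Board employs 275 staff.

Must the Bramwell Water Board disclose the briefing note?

No — exception (d) applies; the Bramwell Water Board is not required to disclose the briefing note.

Exception (a) does not apply: the briefing note carries no privilege marking.
All of (b)'s requirements are met (a current Category F Clearance is held; the briefing note is an unadopted draft). Turning to paragraph (g): (g) operates against (b): Lila is the subject of the briefing note. So (b) is unavailable.
All of (c)'s requirements are met (the briefing note contains personal medical information; the reportable unit count is 41, under the 48 limit). Turning to paragraph (h): (h) is engaged — a current General Registration is held. So (c) is unavailable.
Exception (d)'s conditions are all satisfied: a written security-exemption finding has been issued; the briefing note was obtained under a confidentiality agreement. Considering the limiting provisions: (i) applies (a current Standing Notice is held), but is itself disapplied by (j): (j) operates against (i): a current Annual Notice is held. (k) would limit (j) — a current Class G Waiver is held — but (l) sets (k) aside: (l) operates against (k): a current Annual Certificate is held. (m), which would lift (l), is inapplicable — the record's age is 7 years, short of 8 years. So (d) applies.
Exception (e) requires that the coverage ratio is less than 84%; but the coverage ratio is 94%, not less than 84%, so (e) is unavailable.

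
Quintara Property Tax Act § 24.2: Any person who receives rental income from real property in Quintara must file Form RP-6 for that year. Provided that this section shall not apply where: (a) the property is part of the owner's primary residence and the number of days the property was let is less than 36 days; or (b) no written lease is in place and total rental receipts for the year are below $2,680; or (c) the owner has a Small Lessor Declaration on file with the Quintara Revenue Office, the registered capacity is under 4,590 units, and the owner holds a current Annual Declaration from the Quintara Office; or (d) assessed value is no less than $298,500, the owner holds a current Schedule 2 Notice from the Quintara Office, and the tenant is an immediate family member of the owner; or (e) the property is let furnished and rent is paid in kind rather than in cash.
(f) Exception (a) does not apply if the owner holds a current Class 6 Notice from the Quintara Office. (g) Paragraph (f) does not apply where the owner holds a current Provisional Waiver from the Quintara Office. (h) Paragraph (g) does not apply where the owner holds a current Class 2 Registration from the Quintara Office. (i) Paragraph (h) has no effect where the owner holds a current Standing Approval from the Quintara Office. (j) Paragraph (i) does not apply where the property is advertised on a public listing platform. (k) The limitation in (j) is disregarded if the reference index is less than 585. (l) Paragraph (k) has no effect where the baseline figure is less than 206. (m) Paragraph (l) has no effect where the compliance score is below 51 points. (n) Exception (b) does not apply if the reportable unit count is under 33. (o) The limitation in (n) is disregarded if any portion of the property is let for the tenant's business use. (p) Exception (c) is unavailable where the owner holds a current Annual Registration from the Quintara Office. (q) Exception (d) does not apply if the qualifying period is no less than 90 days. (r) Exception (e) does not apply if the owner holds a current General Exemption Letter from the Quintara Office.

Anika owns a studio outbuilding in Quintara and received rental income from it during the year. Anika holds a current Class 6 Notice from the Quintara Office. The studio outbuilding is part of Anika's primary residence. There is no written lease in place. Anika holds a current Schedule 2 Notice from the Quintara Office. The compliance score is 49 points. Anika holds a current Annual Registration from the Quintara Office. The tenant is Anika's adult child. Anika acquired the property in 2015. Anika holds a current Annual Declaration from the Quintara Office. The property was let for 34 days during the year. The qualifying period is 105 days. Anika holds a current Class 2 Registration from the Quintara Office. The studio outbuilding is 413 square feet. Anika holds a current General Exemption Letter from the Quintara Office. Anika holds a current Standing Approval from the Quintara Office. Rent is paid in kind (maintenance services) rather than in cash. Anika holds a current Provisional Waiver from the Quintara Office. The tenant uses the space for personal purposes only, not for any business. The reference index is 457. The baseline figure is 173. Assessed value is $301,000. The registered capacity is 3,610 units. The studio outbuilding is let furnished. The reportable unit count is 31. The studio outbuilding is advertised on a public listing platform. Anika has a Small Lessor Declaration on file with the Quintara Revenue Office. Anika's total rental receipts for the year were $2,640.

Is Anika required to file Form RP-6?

Exception (a): the studio outbuilding is part of the primary residence; the number of days the property was let is 34 days, less than the 36 days limit — every condition holds. Applying paragraphs (f)–(m): (f) would limit (a) — a current Class 6 Notice is held — but (g) sets (f) aside: (g) operates against (f): a current Provisional Waiver is held. (h) is engaged (a current Class 2 Registration is held), but yields to (i): (i) operates — a current Standing Approval is held. (j) is triggered (the property is publicly advertised), but is overridden by (k): (k) applies — the reference index is 457, less than the 585 limit. (l) operates (the baseline figure is 173, less than the 206 limit), but is set aside by (m): (m) applies — the compliance score is 49 points, below the 51 points limit. Exception (a) stands.
Exception (b)'s conditions are all satisfied: there is no written lease; total rental receipts for the year are $2,640, below the $2,680 limit. But applying paragraphs (n)–(o): (n) operates against (b): the reportable unit count is 31, under the 33 limit. (o) is inapplicable (the space is used for personal purposes only), so (n) stands. (b) is therefore removed.
Exception (c)'s conditions are all satisfied: a Small Lessor Declaration is on file; the registered capacity is 3,610 units, under the 4,590 units limit; a current Annual Declaration is held. But applying paragraph (p): (p) operates against (c): a current Annual Registration is held. (c) is therefore removed.
Exception (d): assessed value is $301,000, meeting the $298,500 threshold; a current Schedule 2 Notice is held; the tenant is an immediate family member — every condition holds. Turning to paragraph (q): (q) is triggered — the qualifying period is 105 days, meeting the 90 days threshold. So (d) is unavailable.
Exception (e): the property is let furnished; rent is paid in kind — every condition holds. However, paragraph (r) must be considered: (r) operates against (e): a current General Exemption Letter is held. So (e) is unavailable.

No — exception (a) applies; Anika is not required to file Form RP-6.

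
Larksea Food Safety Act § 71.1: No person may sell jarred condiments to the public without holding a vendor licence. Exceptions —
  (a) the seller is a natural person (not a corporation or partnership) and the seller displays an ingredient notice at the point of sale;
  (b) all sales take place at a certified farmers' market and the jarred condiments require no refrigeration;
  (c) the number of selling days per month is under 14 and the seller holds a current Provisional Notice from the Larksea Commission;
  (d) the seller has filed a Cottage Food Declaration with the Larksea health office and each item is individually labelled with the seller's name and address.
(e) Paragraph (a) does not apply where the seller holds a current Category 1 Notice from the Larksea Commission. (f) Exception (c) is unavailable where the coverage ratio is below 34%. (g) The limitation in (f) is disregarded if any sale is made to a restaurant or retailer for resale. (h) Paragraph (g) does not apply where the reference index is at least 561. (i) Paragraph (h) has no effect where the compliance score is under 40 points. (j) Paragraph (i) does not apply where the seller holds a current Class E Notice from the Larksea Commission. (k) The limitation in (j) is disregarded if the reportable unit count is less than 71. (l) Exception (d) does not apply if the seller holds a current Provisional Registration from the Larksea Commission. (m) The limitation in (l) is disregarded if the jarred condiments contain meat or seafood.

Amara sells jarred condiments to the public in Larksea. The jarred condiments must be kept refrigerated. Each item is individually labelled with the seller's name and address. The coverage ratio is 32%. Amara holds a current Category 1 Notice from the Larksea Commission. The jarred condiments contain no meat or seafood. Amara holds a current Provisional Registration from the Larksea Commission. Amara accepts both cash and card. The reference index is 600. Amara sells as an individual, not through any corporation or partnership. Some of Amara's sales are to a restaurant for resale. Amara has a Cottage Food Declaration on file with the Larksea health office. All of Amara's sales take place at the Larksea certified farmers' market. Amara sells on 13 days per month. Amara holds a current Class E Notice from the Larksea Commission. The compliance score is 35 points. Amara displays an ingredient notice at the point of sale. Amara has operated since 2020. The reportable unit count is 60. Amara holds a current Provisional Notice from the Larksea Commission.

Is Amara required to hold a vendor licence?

No — exception (c) applies; Amara is not required to hold a vendor licence.

All of (a)'s requirements are met (the seller is a natural person; an ingredient notice is displayed). Turning to paragraph (e): (e) is triggered — a current Category 1 Notice is held. (a) is therefore removed.
Exception (b) fails — the jarred condiments require refrigeration.
Exception (c): the number of selling days per month is 13, under the 14 limit; a current Provisional Notice is held — every condition holds. Applying paragraphs (f)–(k): (f) would limit (c) — the coverage ratio is 32%, below the 34% limit — but (g) sets (f) aside: (g) operates against (f): some sales are to a restaurant for resale. (h) would limit (g) — the reference index is 600, meeting the 561 threshold — but (i) sets (h) aside: (i) operates against (h): the compliance score is 35 points, under the 40 points limit. (j) would limit (i) — a current Class E Notice is held — but (k) sets (j) aside: (k) is triggered — the reportable unit count is 60, less than the 71 limit. So (c) applies.
Exception (d)'s conditions are all satisfied: a Cottage Food Declaration is on file; items are individually labelled. But: (l) operates against (d): a current Provisional Registration is held. (m) does not operate here (the jarred condiments contain no meat or seafood), so (l) stands. Exception (d) does not apply.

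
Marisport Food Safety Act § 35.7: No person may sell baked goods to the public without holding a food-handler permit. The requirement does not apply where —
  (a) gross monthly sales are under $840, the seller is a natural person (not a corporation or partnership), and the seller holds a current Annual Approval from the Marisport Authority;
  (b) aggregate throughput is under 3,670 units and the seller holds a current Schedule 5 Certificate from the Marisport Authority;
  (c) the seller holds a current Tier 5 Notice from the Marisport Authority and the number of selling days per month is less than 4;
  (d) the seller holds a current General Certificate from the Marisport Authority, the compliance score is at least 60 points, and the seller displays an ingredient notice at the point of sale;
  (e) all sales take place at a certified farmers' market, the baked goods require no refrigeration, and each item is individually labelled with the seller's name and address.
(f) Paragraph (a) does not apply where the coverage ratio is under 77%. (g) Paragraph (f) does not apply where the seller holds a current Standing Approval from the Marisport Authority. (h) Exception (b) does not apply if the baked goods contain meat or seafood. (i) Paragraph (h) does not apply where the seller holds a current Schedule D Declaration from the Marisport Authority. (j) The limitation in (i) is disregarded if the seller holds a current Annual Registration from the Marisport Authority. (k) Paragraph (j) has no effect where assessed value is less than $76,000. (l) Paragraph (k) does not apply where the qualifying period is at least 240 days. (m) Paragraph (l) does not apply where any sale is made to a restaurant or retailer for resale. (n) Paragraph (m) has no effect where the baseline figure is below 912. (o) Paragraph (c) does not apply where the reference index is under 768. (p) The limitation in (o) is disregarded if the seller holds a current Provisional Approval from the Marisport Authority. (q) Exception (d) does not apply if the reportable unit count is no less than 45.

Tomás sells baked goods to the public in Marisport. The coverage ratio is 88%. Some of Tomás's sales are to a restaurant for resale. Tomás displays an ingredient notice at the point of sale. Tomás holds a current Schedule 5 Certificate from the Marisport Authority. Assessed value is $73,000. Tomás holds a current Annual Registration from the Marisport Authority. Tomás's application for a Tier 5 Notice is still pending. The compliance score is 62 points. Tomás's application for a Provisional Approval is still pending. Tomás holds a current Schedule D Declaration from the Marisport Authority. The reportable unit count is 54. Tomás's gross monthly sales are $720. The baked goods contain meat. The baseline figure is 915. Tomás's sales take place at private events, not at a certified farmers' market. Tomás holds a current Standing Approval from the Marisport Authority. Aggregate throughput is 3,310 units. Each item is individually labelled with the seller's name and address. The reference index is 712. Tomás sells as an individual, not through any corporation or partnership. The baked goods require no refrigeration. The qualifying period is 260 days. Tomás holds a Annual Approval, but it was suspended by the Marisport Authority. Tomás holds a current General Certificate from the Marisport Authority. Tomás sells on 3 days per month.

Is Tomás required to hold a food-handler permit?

No — exception (b) applies; Tomás is not required to hold a food-handler permit.

Exception (a) fails — there is no Annual Approval in force.
Exception (b): aggregate throughput is 3,310 units, under the 3,670 units limit; a current Schedule 5 Certificate is held — every condition holds. Under paragraphs (h)–(n): (h) would limit (b) — the baked goods contain meat — but (i) sets (h) aside: (i) operates against (h): a current Schedule D Declaration is held. (j) operates (a current Annual Registration is held), but is overridden by (k): (k) applies — assessed value is $73,000, less than the $76,000 limit. (l) would limit (k) — the qualifying period is 260 days, meeting the 240 days threshold — but (m) sets (l) aside: (m) operates against (l): some sales are to a restaurant for resale. (n) is inapplicable (the baseline figure is 915, not below 912), so (m) stands. So (b) applies.
Exception (c) fails — no current Tier 5 Notice is held.
Exception (d)'s conditions are all satisfied: a current General Certificate is held; the compliance score is 62 points, meeting the 60 points threshold; an ingredient notice is displayed. But: (q) applies — the reportable unit count is 54, meeting the 45 threshold. (d) is therefore removed.
Exception (e) does not apply: sales are at private events, not a certified farmers' market.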